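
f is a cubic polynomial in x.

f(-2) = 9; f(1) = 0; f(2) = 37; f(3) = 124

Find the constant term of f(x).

-5

Write f(x) = ax³ + bx² + cx + d; the 4 given values yield a linear system in the 4 coefficients.
Solving, f(x) = 3x³ + 7x² - 5x - 5.
The constant term is f(0) = -5.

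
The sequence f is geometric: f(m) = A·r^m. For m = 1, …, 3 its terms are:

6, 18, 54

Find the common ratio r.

3

Consecutive ratio: 18/6 = 3, and 54/18 = 3, so r = 3.
Then A·3^1 = 6 gives A = 2, and f(m) = 2·3^m.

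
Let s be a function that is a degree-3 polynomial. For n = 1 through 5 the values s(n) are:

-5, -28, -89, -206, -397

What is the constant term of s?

-2

Write s(n) = an³ + bn² + cn + d; the 5 given values yield a linear system in the 4 coefficients.
Solving, s(n) = -3n³ - n² + n - 2.
The constant term is s(0) = -2.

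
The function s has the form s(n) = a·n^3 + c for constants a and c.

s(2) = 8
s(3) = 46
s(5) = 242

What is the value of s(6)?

From s(2) = 8 and s(3) = 46: 8a + c = 8 and 27a + c = 46.
Subtracting: 19a = 38, so a = 2; then c = 8 − 2·8 = -8.
So s(n) = 2n³ − 8, and s(6) = 424.

424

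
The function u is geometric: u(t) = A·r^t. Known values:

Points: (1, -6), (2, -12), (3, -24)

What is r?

Consecutive ratio: -12/(-6) = 2, and -24/(-12) = 2, so r = 2.
Then A·2^1 = -6 gives A = -3, and u(t) = -3·2^t.

2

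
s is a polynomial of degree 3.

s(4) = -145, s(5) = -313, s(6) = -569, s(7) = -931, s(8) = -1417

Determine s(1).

11

Write s(x) = ax³ + bx² + cx + d; the 5 given values yield a linear system in the 4 coefficients.
Solving, s(x) = -3x³ + x² + 6x + 7.
Then s(1) = 11.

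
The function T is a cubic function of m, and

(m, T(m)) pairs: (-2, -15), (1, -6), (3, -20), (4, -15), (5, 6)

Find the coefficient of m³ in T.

1

Write T(m) = am³ + bm² + cm + d; the 5 given values yield a linear system in the 4 coefficients.
Solving, T(m) = m³ - 4m² - 4m + 1.
The coefficient of m³ is 1.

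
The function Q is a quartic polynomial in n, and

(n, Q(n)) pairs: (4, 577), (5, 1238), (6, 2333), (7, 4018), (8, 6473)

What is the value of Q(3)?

Write Q(n) = an^4 + bn³ + cn² + dn + e; the 5 given values yield a linear system in the 5 coefficients.
Solving, Q(n) = n^4 + 4n³ + 6n² - 6n - 7.
Then Q(3) = 218.

218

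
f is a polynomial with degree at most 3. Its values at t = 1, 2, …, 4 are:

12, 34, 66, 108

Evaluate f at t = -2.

First differences: 22, 32, 42. Second differences: 10, 10.
Level-2 differences are constant, so f has degree 2.
Fitting a degree-2 polynomial gives f(t) = 5t² + 7t.
Then f(-2) = 6.

6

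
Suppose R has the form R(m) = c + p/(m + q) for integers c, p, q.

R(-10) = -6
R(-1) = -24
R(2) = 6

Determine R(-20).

(R(m) − c)(m + q) = p for each data point; the three points give a linear system in c and q, then p follows.
Solving: c = -4, q = 0, p = 20, so R(m) = -4 + 20/(m + 0).
Then R(-20) = -4 + 20/(-20) = -5.

-5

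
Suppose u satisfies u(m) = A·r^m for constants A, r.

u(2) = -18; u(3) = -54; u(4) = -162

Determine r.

3

Consecutive ratio: -54/(-18) = 3, and -162/(-54) = 3, so r = 3.
Then A·3^2 = -18 gives A = -2, and u(m) = -2·3^m.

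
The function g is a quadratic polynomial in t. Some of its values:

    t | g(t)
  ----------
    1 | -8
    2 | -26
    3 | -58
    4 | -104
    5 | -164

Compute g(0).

-4

Write g(t) = at² + bt + c; the 5 given values yield a linear system in the 3 coefficients.
Solving, g(t) = -7t² + 3t - 4.
Then g(0) = -4.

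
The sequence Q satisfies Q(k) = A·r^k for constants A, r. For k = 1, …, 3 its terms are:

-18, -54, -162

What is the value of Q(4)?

Consecutive ratio: -54/(-18) = 3, and -162/(-54) = 3, so r = 3.
Then A·3^1 = -18 gives A = -6, and Q(k) = -6·3^k.
Q(4) = -6·3^4 = -486.

-486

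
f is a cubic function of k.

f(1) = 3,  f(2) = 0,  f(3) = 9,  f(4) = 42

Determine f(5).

111

Write f(k) = ak³ + bk² + ck + d; the 4 given values yield a linear system in the 4 coefficients.
Solving, f(k) = 2k³ - 6k² + k + 6.
Then f(5) = 111.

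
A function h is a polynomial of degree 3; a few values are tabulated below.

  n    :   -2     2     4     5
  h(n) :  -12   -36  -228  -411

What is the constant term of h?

4

Write h(n) = an³ + bn² + cn + d; the 4 given values yield a linear system in the 4 coefficients.
Solving, h(n) = -2n³ - 7n² + 2n + 4.
The constant term is h(0) = 4.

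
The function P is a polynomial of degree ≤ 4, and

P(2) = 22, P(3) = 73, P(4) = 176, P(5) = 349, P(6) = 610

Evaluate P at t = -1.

1

Write P(t) = at^4 + bt³ + ct² + dt + e; the 5 given values yield a linear system in the 5 coefficients.
Solving, the leading coefficient vanishes, and P(t) = 3t³ - t² - t + 4.
Then P(-1) = 1.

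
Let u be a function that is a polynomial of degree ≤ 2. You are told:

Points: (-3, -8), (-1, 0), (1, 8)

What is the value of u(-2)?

-4

Write u(k) = ak² + bk + c; the 3 given values yield a linear system in the 3 coefficients.
Solving, the leading coefficient vanishes, and u(k) = 4k + 4.
Then u(-2) = -4.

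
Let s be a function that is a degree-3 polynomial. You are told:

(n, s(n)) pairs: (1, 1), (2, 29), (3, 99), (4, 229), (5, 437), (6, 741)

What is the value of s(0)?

Write s(n) = an³ + bn² + cn + d; the 6 given values yield a linear system in the 4 coefficients.
Solving, s(n) = 3n³ + 3n² - 2n - 3.
Then s(0) = -3.

-3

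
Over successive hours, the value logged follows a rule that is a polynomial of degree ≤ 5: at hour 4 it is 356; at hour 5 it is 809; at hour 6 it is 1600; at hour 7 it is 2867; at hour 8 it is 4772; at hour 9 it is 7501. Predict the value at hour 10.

Write the value at m as P(m).
First differences: 453, 791, 1267, 1905, 2729. Second differences: 338, 476, 638, 824. Third differences: 138, 162, 186. Fourth differences: 24, 24.
Level-4 differences are constant, so P has degree 4.
Extending the table by one column gives the next first difference 3763, so P(10) = 7501 + 3763 = 11264.

11264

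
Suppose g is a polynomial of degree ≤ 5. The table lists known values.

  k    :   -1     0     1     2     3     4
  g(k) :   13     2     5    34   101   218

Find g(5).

397

First differences: -11, 3, 29, 67, 117. Second differences: 14, 26, 38, 50. Third differences: 12, 12, 12.
Level-3 differences are constant, so g has degree 3.
Fitting a degree-3 polynomial gives g(k) = 2k³ + 7k² - 6k + 2.
Then g(5) = 397.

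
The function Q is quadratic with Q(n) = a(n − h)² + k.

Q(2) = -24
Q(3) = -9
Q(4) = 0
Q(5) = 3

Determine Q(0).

-72

First differences 15, 9, 3; second difference -6 = 2a, so a = -3.
Expanding, the n-coefficient is −2ah = 6h; matching it to the data gives h = 5, and then k = 3.
So Q(n) = -3(n − 5)² + 3.
Q(0) = -3·(-5)² + 3 = -72.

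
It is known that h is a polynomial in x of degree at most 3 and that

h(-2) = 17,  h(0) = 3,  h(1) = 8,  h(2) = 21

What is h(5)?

108

Write h(x) = ax³ + bx² + cx + d; the 4 given values yield a linear system in the 4 coefficients.
Solving, the leading coefficient vanishes, and h(x) = 4x² + x + 3.
Then h(5) = 108.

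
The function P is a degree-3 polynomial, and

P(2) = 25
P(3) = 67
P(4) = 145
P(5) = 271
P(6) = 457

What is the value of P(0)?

1

First differences: 42, 78, 126, 186. Second differences: 36, 48, 60. Third differences: 12, 12.
Level-3 differences are constant, so P has degree 3.
Fitting a degree-3 polynomial gives P(m) = 2m³ + 4m + 1.
Then P(0) = 1.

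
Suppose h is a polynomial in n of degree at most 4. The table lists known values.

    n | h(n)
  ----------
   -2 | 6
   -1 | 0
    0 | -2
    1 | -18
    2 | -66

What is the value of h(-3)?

34

Write h(n) = an^4 + bn³ + cn² + dn + e; the 5 given values yield a linear system in the 5 coefficients.
Solving, the leading coefficient vanishes, and h(n) = -3n³ - 7n² - 6n - 2.
Then h(-3) = 34.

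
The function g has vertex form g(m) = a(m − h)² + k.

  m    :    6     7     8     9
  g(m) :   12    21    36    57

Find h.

5

First differences 9, 15, 21; second difference 6 = 2a, so a = 3.
Expanding, the m-coefficient is −2ah = -6h; matching it to the data gives h = 5, and then k = 9.
So g(m) = 3(m − 5)² + 9.
Hence h = 5.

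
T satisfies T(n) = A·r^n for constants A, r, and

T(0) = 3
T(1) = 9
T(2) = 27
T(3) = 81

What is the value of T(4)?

243

Consecutive ratio: 9/3 = 3, and 27/9 = 3, so r = 3.
Then A·3^0 = 3 gives A = 3, and T(n) = 3·3^n.
T(4) = 3·3^4 = 243.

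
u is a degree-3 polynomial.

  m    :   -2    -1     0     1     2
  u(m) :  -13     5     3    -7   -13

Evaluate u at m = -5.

-307

Write u(m) = am³ + bm² + cm + d; the 5 given values yield a linear system in the 4 coefficients.
Solving, u(m) = 2m³ - 4m² - 8m + 3.
Then u(-5) = -307.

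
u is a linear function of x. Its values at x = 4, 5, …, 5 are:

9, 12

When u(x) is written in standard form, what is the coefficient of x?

3

Write u(x) = ax + b; the 2 given values yield a linear system in the 2 coefficients.
Solving, u(x) = 3x - 3.
The coefficient of x is 3.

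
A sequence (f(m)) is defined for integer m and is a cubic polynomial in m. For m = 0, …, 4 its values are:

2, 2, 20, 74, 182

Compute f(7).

First differences: 0, 18, 54, 108. Second differences: 18, 36, 54. Third differences: 18, 18.
Level-3 differences are constant, so f has degree 3.
Fitting a degree-3 polynomial gives f(m) = 3m³ - 3m + 2.
Then f(7) = 1010.

1010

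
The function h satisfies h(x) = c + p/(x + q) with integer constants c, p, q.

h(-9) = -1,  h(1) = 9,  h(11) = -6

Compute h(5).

(h(x) − c)(x + q) = p for each data point; the three points give a linear system in c and q, then p follows.
Solving: c = -3, q = -3, p = -24, so h(x) = -3 − 24/(x − 3).
Then h(5) = -3 − 24/2 = -15.

-15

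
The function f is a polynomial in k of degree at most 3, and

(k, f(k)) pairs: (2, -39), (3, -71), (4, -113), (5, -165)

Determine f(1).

-17

First differences: -32, -42, -52. Second differences: -10, -10.
Level-2 differences are constant, so f has degree 2.
Fitting a degree-2 polynomial gives f(k) = -5k² - 7k - 5.
Then f(1) = -17.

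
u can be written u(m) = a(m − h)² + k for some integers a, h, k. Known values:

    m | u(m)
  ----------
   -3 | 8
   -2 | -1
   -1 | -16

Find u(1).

-64

First differences -9, -15; second difference -6 = 2a, so a = -3.
Expanding, the m-coefficient is −2ah = 6h; matching it to the data gives h = -4, and then k = 11.
So u(m) = -3(m + 4)² + 11.
u(1) = -3·5² + 11 = -64.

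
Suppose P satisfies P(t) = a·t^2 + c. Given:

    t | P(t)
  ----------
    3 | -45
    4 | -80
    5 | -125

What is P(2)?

-20

From P(3) = -45 and P(4) = -80: 9a + c = -45 and 16a + c = -80.
Subtracting: 7a = -35, so a = -5; then c = -45 − (-5)·9 = 0.
So P(t) = -5t² + 0, and P(2) = -20.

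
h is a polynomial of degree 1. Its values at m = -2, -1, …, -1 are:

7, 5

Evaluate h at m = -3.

Write h(m) = am + b; the 2 given values yield a linear system in the 2 coefficients.
Solving, h(m) = -2m + 3.
Then h(-3) = 9.

9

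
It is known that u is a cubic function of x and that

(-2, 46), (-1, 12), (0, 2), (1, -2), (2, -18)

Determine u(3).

Write u(x) = ax³ + bx² + cx + d; the 5 given values yield a linear system in the 4 coefficients.
Solving, u(x) = -3x³ + 3x² - 4x + 2.
Then u(3) = -64.

-64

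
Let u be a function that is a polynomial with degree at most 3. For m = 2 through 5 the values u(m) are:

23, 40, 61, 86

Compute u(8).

185

Write u(m) = am³ + bm² + cm + d; the 4 given values yield a linear system in the 4 coefficients.
Solving, the leading coefficient vanishes, and u(m) = 2m² + 7m + 1.
Then u(8) = 185.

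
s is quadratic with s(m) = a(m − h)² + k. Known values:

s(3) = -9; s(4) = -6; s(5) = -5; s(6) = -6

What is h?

First differences 3, 1, -1; second difference -2 = 2a, so a = -1.
Expanding, the m-coefficient is −2ah = 2h; matching it to the data gives h = 5, and then k = -5.
So s(m) = -1(m − 5)² − 5.
Hence h = 5.

5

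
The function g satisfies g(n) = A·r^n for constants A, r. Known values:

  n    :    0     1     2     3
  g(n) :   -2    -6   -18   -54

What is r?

3

Consecutive ratio: -6/(-2) = 3, and -18/(-6) = 3, so r = 3.
Then A·3^0 = -2 gives A = -2, and g(n) = -2·3^n.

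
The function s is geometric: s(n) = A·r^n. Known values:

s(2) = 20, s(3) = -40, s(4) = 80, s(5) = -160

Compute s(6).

Consecutive ratio: -40/20 = -2, and 80/(-40) = -2, so r = -2.
Then A·(-2)^2 = 20 gives A = 5, and s(n) = 5·(-2)^n.
s(6) = 5·(-2)^6 = 320.

320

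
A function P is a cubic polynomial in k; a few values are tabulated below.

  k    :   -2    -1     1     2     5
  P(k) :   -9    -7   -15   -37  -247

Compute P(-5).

33

Write P(k) = ak³ + bk² + ck + d; the 5 given values yield a linear system in the 4 coefficients.
Solving, P(k) = -k³ - 4k² - 3k - 7.
Then P(-5) = 33.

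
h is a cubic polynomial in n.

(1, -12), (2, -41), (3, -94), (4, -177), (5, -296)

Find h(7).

-666

First differences: -29, -53, -83, -119. Second differences: -24, -30, -36. Third differences: -6, -6.
Level-3 differences are constant, so h has degree 3.
Fitting a degree-3 polynomial gives h(n) = -n³ - 6n² - 4n - 1.
Then h(7) = -666.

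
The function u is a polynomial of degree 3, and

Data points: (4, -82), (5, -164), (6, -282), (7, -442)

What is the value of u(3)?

Write u(x) = ax³ + bx² + cx + d; the 4 given values yield a linear system in the 4 coefficients.
Solving, u(x) = -x³ - 3x² + 6x + 6.
Then u(3) = -30.

-30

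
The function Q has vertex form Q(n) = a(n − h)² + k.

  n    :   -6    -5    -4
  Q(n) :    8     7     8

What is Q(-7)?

First differences -1, 1; second difference 2 = 2a, so a = 1.
Expanding, the n-coefficient is −2ah = -2h; matching it to the data gives h = -5, and then k = 7.
So Q(n) = 1(n + 5)² + 7.
Q(-7) = 1·(-2)² + 7 = 11.

11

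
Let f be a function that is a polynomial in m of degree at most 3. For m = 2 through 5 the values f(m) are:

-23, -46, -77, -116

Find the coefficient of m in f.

-3

First differences: -23, -31, -39. Second differences: -8, -8.
Level-2 differences are constant, so f has degree 2.
Fitting a degree-2 polynomial gives f(m) = -4m² - 3m - 1.
The coefficient of m is -3.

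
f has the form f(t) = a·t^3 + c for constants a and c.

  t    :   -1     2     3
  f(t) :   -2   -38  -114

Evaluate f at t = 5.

From f(-1) = -2 and f(2) = -38: -1a + c = -2 and 8a + c = -38.
Subtracting: 9a = -36, so a = -4; then c = -2 − (-4)·(-1) = -6.
So f(t) = -4t³ − 6, and f(5) = -506.

-506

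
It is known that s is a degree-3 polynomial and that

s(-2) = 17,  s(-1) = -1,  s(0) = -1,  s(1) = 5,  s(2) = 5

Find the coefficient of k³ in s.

First differences: -18, 0, 6, 0. Second differences: 18, 6, -6. Third differences: -12, -12.
Level-3 differences are constant, so s has degree 3.
Fitting a degree-3 polynomial gives s(k) = -2k³ + 3k² + 5k - 1.
The coefficient of k³ is -2.

-2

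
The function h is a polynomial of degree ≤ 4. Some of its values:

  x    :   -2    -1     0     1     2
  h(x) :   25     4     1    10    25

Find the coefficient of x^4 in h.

Write h(x) = ax^4 + bx³ + cx² + dx + e; the 5 given values yield a linear system in the 5 coefficients.
Solving, the leading coefficient vanishes, and h(x) = -x³ + 6x² + 4x + 1.
The coefficient of x^4 is 0.

0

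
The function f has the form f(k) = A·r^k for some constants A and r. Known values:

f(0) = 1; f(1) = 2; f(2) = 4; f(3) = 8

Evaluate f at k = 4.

Consecutive ratio: 2/1 = 2, and 4/2 = 2, so r = 2.
Then A·2^0 = 1 gives A = 1, and f(k) = 1·2^k.
f(4) = 1·2^4 = 16.

16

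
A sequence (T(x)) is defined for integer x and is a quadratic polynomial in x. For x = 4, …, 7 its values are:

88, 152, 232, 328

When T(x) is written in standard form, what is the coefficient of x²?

First differences: 64, 80, 96. Second differences: 16, 16.
Level-2 differences are constant, so T has degree 2.
Fitting a degree-2 polynomial gives T(x) = 8x² - 8x - 8.
The coefficient of x² is 8.

8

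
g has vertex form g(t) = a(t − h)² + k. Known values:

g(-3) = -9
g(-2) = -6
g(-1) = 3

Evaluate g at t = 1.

First differences 3, 9; second difference 6 = 2a, so a = 3.
Expanding, the t-coefficient is −2ah = -6h; matching it to the data gives h = -3, and then k = -9.
So g(t) = 3(t + 3)² − 9.
g(1) = 3·4² − 9 = 39.

39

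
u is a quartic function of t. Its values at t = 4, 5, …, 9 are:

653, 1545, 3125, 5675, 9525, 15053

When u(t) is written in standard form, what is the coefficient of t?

First differences: 892, 1580, 2550, 3850, 5528. Second differences: 688, 970, 1300, 1678. Third differences: 282, 330, 378. Fourth differences: 48, 48.
Level-4 differences are constant, so u has degree 4.
Fitting a degree-4 polynomial gives u(t) = 2t^4 + 3t³ - 3t² - 2t + 5.
The coefficient of t is -2.

-2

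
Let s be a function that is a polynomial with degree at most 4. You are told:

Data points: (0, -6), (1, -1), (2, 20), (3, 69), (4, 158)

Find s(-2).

First differences: 5, 21, 49, 89. Second differences: 16, 28, 40. Third differences: 12, 12.
Level-3 differences are constant, so s has degree 3.
Fitting a degree-3 polynomial gives s(x) = 2x³ + 2x² + x - 6.
Then s(-2) = -16.

-16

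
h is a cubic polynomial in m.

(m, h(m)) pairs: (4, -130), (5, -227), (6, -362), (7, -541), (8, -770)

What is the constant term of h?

First differences: -97, -135, -179, -229. Second differences: -38, -44, -50. Third differences: -6, -6.
Level-3 differences are constant, so h has degree 3.
Fitting a degree-3 polynomial gives h(m) = -m³ - 4m² - 2.
The constant term is h(0) = -2.

-2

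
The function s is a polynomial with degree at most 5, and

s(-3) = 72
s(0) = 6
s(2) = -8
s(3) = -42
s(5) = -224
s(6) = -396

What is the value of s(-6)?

Write s(k) = ak^5 + bk^4 + ck³ + dk² + ek + p; the 6 given values yield a linear system in the 6 coefficients.
Solving, the top 2 coefficients vanish, and s(k) = -2k³ + k² - k + 6.
Then s(-6) = 480.

480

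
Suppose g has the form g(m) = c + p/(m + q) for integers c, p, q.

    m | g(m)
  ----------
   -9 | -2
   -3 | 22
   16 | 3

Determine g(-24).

1

(g(m) − c)(m + q) = p for each data point; the three points give a linear system in c and q, then p follows.
Solving: c = 2, q = 4, p = 20, so g(m) = 2 + 20/(m + 4).
Then g(-24) = 2 + 20/(-20) = 1.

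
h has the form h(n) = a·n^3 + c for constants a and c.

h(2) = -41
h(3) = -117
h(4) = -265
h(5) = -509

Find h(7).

From h(2) = -41 and h(3) = -117: 8a + c = -41 and 27a + c = -117.
Subtracting: 19a = -76, so a = -4; then c = -41 − (-4)·8 = -9.
So h(n) = -4n³ − 9, and h(7) = -1381.

-1381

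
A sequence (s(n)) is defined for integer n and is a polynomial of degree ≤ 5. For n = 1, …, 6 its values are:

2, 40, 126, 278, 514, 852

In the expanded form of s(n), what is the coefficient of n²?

6

First differences: 38, 86, 152, 236, 338. Second differences: 48, 66, 84, 102. Third differences: 18, 18, 18.
Level-3 differences are constant, so s has degree 3.
Fitting a degree-3 polynomial gives s(n) = 3n³ + 6n² - n - 6.
The coefficient of n² is 6.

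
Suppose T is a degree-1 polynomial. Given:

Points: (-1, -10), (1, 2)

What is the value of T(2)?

Write T(k) = ak + b; the 2 given values yield a linear system in the 2 coefficients.
Solving, T(k) = 6k - 4.
Then T(2) = 8.

8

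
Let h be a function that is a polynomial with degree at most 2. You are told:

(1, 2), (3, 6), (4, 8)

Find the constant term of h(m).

Write h(m) = am² + bm + c; the 3 given values yield a linear system in the 3 coefficients.
Solving, the leading coefficient vanishes, and h(m) = 2m.
The constant term is h(0) = 0.

0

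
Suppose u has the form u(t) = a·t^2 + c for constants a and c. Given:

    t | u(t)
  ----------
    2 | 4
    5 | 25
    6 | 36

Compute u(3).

9

From u(2) = 4 and u(5) = 25: 4a + c = 4 and 25a + c = 25.
Subtracting: 21a = 21, so a = 1; then c = 4 − 1·4 = 0.
So u(t) = 1t² + 0, and u(3) = 9.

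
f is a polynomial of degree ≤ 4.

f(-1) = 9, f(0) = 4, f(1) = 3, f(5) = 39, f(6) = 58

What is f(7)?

81

Write f(x) = ax^4 + bx³ + cx² + dx + e; the 5 given values yield a linear system in the 5 coefficients.
Solving, the top 2 coefficients vanish, and f(x) = 2x² - 3x + 4.
Then f(7) = 81.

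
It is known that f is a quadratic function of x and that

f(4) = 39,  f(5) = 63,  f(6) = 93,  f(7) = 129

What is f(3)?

21

First differences: 24, 30, 36. Second differences: 6, 6.
Level-2 differences are constant, so f has degree 2.
Fitting a degree-2 polynomial gives f(x) = 3x² - 3x + 3.
Then f(3) = 21.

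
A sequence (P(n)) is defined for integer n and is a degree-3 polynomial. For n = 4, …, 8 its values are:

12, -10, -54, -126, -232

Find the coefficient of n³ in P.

First differences: -22, -44, -72, -106. Second differences: -22, -28, -34. Third differences: -6, -6.
Level-3 differences are constant, so P has degree 3.
Fitting a degree-3 polynomial gives P(n) = -n³ + 4n² + 3n.
The coefficient of n³ is -1.

-1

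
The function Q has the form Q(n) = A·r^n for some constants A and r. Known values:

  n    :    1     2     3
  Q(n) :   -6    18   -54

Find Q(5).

Consecutive ratio: 18/(-6) = -3, and -54/18 = -3, so r = -3.
Then A·(-3)^1 = -6 gives A = 2, and Q(n) = 2·(-3)^n.
Q(5) = 2·(-3)^5 = -486.

-486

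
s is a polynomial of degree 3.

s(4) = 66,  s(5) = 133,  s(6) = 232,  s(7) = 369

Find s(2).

Write s(m) = am³ + bm² + cm + d; the 4 given values yield a linear system in the 4 coefficients.
Solving, s(m) = m³ + m² - 3m - 2.
Then s(2) = 4.

4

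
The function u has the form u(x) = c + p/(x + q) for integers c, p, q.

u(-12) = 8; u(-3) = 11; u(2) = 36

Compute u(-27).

7

(u(x) − c)(x + q) = p for each data point; the three points give a linear system in c and q, then p follows.
Solving: c = 6, q = -3, p = -30, so u(x) = 6 − 30/(x − 3).
Then u(-27) = 6 − 30/(-30) = 7.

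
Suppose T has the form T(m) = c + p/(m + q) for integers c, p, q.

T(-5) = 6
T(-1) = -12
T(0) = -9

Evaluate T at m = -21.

(T(m) − c)(m + q) = p for each data point; the three points give a linear system in c and q, then p follows.
Solving: c = -3, q = 3, p = -18, so T(m) = -3 − 18/(m + 3).
Then T(-21) = -3 − 18/(-18) = -2.

-2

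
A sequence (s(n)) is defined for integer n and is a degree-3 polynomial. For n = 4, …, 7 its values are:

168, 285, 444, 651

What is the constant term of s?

Write s(n) = an³ + bn² + cn + d; the 4 given values yield a linear system in the 4 coefficients.
Solving, s(n) = n³ + 6n² + 2n.
The constant term is s(0) = 0.

0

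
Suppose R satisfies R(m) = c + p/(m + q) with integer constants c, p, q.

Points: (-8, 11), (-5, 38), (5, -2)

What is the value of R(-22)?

4

(R(m) − c)(m + q) = p for each data point; the three points give a linear system in c and q, then p follows.
Solving: c = 2, q = 4, p = -36, so R(m) = 2 − 36/(m + 4).
Then R(-22) = 2 − 36/(-18) = 4.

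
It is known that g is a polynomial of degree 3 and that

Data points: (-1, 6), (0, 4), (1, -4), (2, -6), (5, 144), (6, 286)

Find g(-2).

-10

Write g(n) = an³ + bn² + cn + d; the 6 given values yield a linear system in the 4 coefficients.
Solving, g(n) = 2n³ - 3n² - 7n + 4.
Then g(-2) = -10.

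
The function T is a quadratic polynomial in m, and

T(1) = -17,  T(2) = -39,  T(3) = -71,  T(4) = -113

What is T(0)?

-5

First differences: -22, -32, -42. Second differences: -10, -10.
Level-2 differences are constant, so T has degree 2.
Fitting a degree-2 polynomial gives T(m) = -5m² - 7m - 5.
The constant term is T(0) = -5.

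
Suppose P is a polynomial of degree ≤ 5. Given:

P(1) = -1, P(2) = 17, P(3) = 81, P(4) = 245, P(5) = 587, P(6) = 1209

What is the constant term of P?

-3

Write P(k) = ak^5 + bk^4 + ck³ + dk² + ek + p; the 6 given values yield a linear system in the 6 coefficients.
Solving, the leading coefficient vanishes, and P(k) = k^4 - k³ + 4k² - 2k - 3.
The constant term is P(0) = -3.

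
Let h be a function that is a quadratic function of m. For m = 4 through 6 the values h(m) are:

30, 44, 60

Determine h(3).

18

Write h(m) = am² + bm + c; the 3 given values yield a linear system in the 3 coefficients.
Solving, h(m) = m² + 5m - 6.
Then h(3) = 18.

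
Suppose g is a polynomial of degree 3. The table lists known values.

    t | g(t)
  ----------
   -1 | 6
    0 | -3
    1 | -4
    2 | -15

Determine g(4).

-139

Write g(t) = at³ + bt² + ct + d; the 4 given values yield a linear system in the 4 coefficients.
Solving, g(t) = -3t³ + 4t² - 2t - 3.
Then g(4) = -139.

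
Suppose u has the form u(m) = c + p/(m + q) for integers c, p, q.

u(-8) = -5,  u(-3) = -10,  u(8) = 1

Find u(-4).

(u(m) − c)(m + q) = p for each data point; the three points give a linear system in c and q, then p follows.
Solving: c = -2, q = 0, p = 24, so u(m) = -2 + 24/(m + 0).
Then u(-4) = -2 + 24/(-4) = -8.

-8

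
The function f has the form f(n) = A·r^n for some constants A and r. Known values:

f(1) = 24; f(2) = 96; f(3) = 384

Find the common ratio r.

Consecutive ratio: 96/24 = 4, and 384/96 = 4, so r = 4.
Then A·4^1 = 24 gives A = 6, and f(n) = 6·4^n.

4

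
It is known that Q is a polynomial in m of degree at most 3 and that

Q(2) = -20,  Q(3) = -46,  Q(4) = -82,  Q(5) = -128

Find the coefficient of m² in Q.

First differences: -26, -36, -46. Second differences: -10, -10.
Level-2 differences are constant, so Q has degree 2.
Fitting a degree-2 polynomial gives Q(m) = -5m² - m + 2.
The coefficient of m² is -5.

-5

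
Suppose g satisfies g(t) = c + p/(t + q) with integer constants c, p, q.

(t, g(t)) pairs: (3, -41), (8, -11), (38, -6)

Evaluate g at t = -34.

-4

(g(t) − c)(t + q) = p for each data point; the three points give a linear system in c and q, then p follows.
Solving: c = -5, q = -2, p = -36, so g(t) = -5 − 36/(t − 2).
Then g(-34) = -5 − 36/(-36) = -4.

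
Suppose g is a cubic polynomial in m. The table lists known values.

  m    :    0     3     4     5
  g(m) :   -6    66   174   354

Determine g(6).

Write g(m) = am³ + bm² + cm + d; the 4 given values yield a linear system in the 4 coefficients.
Solving, g(m) = 3m³ - 3m - 6.
Then g(6) = 624.

624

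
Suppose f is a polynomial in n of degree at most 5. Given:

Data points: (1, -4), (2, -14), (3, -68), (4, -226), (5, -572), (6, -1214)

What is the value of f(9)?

First differences: -10, -54, -158, -346, -642. Second differences: -44, -104, -188, -296. Third differences: -60, -84, -108. Fourth differences: -24, -24.
Level-4 differences are constant, so f has degree 4.
Fitting a degree-4 polynomial gives f(n) = -n^4 + 3n² - 4n - 2.
Then f(9) = -6356.

-6356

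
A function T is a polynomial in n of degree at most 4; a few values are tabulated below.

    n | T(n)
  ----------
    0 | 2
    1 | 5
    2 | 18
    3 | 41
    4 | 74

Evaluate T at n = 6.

170

First differences: 3, 13, 23, 33. Second differences: 10, 10, 10.
Level-2 differences are constant, so T has degree 2.
Fitting a degree-2 polynomial gives T(n) = 5n² - 2n + 2.
Then T(6) = 170.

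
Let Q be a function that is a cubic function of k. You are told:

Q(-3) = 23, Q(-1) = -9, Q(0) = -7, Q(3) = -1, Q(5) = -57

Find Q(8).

Write Q(k) = ak³ + bk² + ck + d; the 5 given values yield a linear system in the 4 coefficients.
Solving, Q(k) = -k³ + 2k² + 5k - 7.
Then Q(8) = -351.

-351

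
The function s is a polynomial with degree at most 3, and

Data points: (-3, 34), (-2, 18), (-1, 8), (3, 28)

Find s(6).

106

Write s(x) = ax³ + bx² + cx + d; the 4 given values yield a linear system in the 4 coefficients.
Solving, the leading coefficient vanishes, and s(x) = 3x² - x + 4.
Then s(6) = 106.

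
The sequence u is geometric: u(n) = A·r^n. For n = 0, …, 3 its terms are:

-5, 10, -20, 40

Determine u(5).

160

Consecutive ratio: 10/(-5) = -2, and -20/10 = -2, so r = -2.
Then A·(-2)^0 = -5 gives A = -5, and u(n) = -5·(-2)^n.
u(5) = -5·(-2)^5 = 160.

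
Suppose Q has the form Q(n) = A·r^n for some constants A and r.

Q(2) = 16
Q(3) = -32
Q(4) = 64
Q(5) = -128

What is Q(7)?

-512

Consecutive ratio: -32/16 = -2, and 64/(-32) = -2, so r = -2.
Then A·(-2)^2 = 16 gives A = 4, and Q(n) = 4·(-2)^n.
Q(7) = 4·(-2)^7 = -512.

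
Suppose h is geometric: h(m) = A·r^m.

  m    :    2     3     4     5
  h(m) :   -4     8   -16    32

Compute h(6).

-64

Consecutive ratio: 8/(-4) = -2, and -16/8 = -2, so r = -2.
Then A·(-2)^2 = -4 gives A = -1, and h(m) = -1·(-2)^m.
h(6) = -1·(-2)^6 = -64.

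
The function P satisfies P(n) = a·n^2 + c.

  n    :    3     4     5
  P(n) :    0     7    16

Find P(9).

From P(3) = 0 and P(4) = 7: 9a + c = 0 and 16a + c = 7.
Subtracting: 7a = 7, so a = 1; then c = 0 − 1·9 = -9.
So P(n) = 1n² − 9, and P(9) = 72.

72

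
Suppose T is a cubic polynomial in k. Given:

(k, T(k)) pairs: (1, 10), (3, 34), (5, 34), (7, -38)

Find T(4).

Write T(k) = ak³ + bk² + ck + d; the 4 given values yield a linear system in the 4 coefficients.
Solving, T(k) = -k³ + 6k² + k + 4.
Then T(4) = 40.

40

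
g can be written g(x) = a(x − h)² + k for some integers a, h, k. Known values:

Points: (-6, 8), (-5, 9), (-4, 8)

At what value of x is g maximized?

First differences 1, -1; second difference -2 = 2a, so a = -1.
Expanding, the x-coefficient is −2ah = 2h; matching it to the data gives h = -5, and then k = 9.
So g(x) = -1(x + 5)² + 9.
Hence h = -5.

-5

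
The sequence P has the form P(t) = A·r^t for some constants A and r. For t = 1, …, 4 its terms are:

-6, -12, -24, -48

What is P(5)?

Consecutive ratio: -12/(-6) = 2, and -24/(-12) = 2, so r = 2.
Then A·2^1 = -6 gives A = -3, and P(t) = -3·2^t.
P(5) = -3·2^5 = -96.

-96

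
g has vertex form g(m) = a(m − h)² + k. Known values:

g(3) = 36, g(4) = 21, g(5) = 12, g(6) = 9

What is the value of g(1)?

84

First differences -15, -9, -3; second difference 6 = 2a, so a = 3.
Expanding, the m-coefficient is −2ah = -6h; matching it to the data gives h = 6, and then k = 9.
So g(m) = 3(m − 6)² + 9.
g(1) = 3·(-5)² + 9 = 84.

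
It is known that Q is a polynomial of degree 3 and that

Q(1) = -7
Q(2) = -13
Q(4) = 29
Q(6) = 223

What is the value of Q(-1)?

Write Q(x) = ax³ + bx² + cx + d; the 4 given values yield a linear system in the 4 coefficients.
Solving, Q(x) = 2x³ - 5x² - 5x + 1.
Then Q(-1) = -1.

-1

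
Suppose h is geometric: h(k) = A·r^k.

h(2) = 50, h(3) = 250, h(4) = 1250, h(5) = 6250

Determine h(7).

156250

Consecutive ratio: 250/50 = 5, and 1250/250 = 5, so r = 5.
Then A·5^2 = 50 gives A = 2, and h(k) = 2·5^k.
h(7) = 2·5^7 = 156250.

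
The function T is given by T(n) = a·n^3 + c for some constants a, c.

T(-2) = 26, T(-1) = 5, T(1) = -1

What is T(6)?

From T(-2) = 26 and T(-1) = 5: -8a + c = 26 and -1a + c = 5.
Subtracting: 7a = -21, so a = -3; then c = 26 − (-3)·(-8) = 2.
So T(n) = -3n³ + 2, and T(6) = -646.

-646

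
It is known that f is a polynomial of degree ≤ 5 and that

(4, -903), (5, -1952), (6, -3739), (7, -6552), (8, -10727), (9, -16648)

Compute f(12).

First differences: -1049, -1787, -2813, -4175, -5921. Second differences: -738, -1026, -1362, -1746. Third differences: -288, -336, -384. Fourth differences: -48, -48.
Level-4 differences are constant, so f has degree 4.
Fitting a degree-4 polynomial gives f(t) = -2t^4 - 4t³ - 7t² - 4t - 7.
Then f(12) = -49447.

-49447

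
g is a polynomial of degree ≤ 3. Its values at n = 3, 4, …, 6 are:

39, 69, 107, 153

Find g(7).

First differences: 30, 38, 46. Second differences: 8, 8.
Level-2 differences are constant, so g has degree 2.
Extending the table by one column gives the next first difference 54, so g(7) = 153 + 54 = 207.

207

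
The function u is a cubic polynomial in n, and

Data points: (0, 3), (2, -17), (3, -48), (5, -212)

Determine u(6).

-369

Write u(n) = an³ + bn² + cn + d; the 4 given values yield a linear system in the 4 coefficients.
Solving, u(n) = -2n³ + 3n² - 8n + 3.
Then u(6) = -369.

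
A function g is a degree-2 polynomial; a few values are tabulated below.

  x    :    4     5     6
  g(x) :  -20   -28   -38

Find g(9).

-80

Write g(x) = ax² + bx + c; the 3 given values yield a linear system in the 3 coefficients.
Solving, g(x) = -x² + x - 8.
Then g(9) = -80.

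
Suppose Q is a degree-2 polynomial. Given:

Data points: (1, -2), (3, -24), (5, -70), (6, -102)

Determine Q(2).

-10

Write Q(m) = am² + bm + c; the 4 given values yield a linear system in the 3 coefficients.
Solving, Q(m) = -3m² + m.
Then Q(2) = -10.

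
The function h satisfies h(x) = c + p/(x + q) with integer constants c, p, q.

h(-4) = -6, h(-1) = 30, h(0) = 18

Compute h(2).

(h(x) − c)(x + q) = p for each data point; the three points give a linear system in c and q, then p follows.
Solving: c = 6, q = 2, p = 24, so h(x) = 6 + 24/(x + 2).
Then h(2) = 6 + 24/4 = 12.

12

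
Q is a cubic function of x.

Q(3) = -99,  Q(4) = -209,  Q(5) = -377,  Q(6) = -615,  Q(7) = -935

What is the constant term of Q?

First differences: -110, -168, -238, -320. Second differences: -58, -70, -82. Third differences: -12, -12.
Level-3 differences are constant, so Q has degree 3.
Fitting a degree-3 polynomial gives Q(x) = -2x³ - 5x² - x + 3.
The constant term is Q(0) = 3.

3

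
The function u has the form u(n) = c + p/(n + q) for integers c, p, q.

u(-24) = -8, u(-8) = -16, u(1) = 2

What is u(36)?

(u(n) − c)(n + q) = p for each data point; the three points give a linear system in c and q, then p follows.
Solving: c = -6, q = 4, p = 40, so u(n) = -6 + 40/(n + 4).
Then u(36) = -6 + 40/40 = -5.

-5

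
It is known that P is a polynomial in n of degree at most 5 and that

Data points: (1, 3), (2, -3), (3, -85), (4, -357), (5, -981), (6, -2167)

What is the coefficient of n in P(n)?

-1

Write P(n) = an^5 + bn^4 + cn³ + dn² + en + p; the 6 given values yield a linear system in the 6 coefficients.
Solving, the leading coefficient vanishes, and P(n) = -2n^4 + n³ + 6n² - n - 1.
The coefficient of n is -1.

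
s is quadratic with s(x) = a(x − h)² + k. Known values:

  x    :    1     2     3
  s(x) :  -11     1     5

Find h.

First differences 12, 4; second difference -8 = 2a, so a = -4.
Expanding, the x-coefficient is −2ah = 8h; matching it to the data gives h = 3, and then k = 5.
So s(x) = -4(x − 3)² + 5.
Hence h = 3.

3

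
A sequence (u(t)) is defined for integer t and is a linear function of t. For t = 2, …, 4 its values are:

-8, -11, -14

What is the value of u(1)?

First differences: -3, -3.
Level-1 differences are constant, so u has degree 1.
Fitting a degree-1 polynomial gives u(t) = -3t - 2.
Then u(1) = -5.

-5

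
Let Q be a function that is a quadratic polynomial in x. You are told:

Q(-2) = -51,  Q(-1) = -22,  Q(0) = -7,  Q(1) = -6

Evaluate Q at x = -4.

-151

Write Q(x) = ax² + bx + c; the 4 given values yield a linear system in the 3 coefficients.
Solving, Q(x) = -7x² + 8x - 7.
Then Q(-4) = -151.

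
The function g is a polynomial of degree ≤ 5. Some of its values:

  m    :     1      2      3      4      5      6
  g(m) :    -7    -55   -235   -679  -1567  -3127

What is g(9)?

-14839

First differences: -48, -180, -444, -888, -1560. Second differences: -132, -264, -444, -672. Third differences: -132, -180, -228. Fourth differences: -48, -48.
Level-4 differences are constant, so g has degree 4.
Fitting a degree-4 polynomial gives g(m) = -2m^4 - 2m³ - 4m² + 8m - 7.
Then g(9) = -14839.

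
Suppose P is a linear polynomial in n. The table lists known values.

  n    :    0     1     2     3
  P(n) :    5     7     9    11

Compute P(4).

First differences: 2, 2, 2.
Level-1 differences are constant, so P has degree 1.
Fitting a degree-1 polynomial gives P(n) = 2n + 5.
Then P(4) = 13.

13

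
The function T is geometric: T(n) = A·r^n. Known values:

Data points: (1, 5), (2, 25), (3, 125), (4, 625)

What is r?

Consecutive ratio: 25/5 = 5, and 125/25 = 5, so r = 5.
Then A·5^1 = 5 gives A = 1, and T(n) = 1·5^n.

5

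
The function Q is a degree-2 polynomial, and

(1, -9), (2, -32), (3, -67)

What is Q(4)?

-114

Write Q(x) = ax² + bx + c; the 3 given values yield a linear system in the 3 coefficients.
Solving, Q(x) = -6x² - 5x + 2.
Then Q(4) = -114.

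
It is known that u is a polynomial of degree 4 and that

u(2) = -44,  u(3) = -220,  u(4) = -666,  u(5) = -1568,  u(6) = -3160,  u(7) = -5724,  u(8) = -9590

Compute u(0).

Write u(m) = am^4 + bm³ + cm² + dm + e; the 7 given values yield a linear system in the 5 coefficients.
Solving, u(m) = -2m^4 - 3m³ + 2m² + m + 2.
Then u(0) = 2.

2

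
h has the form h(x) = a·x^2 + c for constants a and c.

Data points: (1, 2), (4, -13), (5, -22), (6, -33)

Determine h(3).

-6

From h(1) = 2 and h(4) = -13: 1a + c = 2 and 16a + c = -13.
Subtracting: 15a = -15, so a = -1; then c = 2 − (-1)·1 = 3.
So h(x) = -1x² + 3, and h(3) = -6.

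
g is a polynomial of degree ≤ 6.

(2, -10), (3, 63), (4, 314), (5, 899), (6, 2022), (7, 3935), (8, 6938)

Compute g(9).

First differences: 73, 251, 585, 1123, 1913, 3003. Second differences: 178, 334, 538, 790, 1090. Third differences: 156, 204, 252, 300. Fourth differences: 48, 48, 48.
Level-4 differences are constant, so g has degree 4.
Fitting a degree-4 polynomial gives g(m) = 2m^4 - 2m³ - 3m² - 4m - 6.
Then g(9) = 11379.

11379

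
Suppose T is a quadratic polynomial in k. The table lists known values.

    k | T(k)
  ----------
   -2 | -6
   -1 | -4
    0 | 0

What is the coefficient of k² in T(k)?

1

Write T(k) = ak² + bk + c; the 3 given values yield a linear system in the 3 coefficients.
Solving, T(k) = k² + 5k.
The coefficient of k² is 1.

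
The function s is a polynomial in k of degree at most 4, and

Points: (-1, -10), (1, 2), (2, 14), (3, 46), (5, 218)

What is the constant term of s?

-2

Write s(k) = ak^4 + bk³ + ck² + dk + e; the 5 given values yield a linear system in the 5 coefficients.
Solving, the leading coefficient vanishes, and s(k) = 2k³ - 2k² + 4k - 2.
The constant term is s(0) = -2.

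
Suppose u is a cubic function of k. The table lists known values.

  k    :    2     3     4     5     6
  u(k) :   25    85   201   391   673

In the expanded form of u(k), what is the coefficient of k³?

First differences: 60, 116, 190, 282. Second differences: 56, 74, 92. Third differences: 18, 18.
Level-3 differences are constant, so u has degree 3.
Fitting a degree-3 polynomial gives u(k) = 3k³ + k² - 2k + 1.
The coefficient of k³ is 3.

3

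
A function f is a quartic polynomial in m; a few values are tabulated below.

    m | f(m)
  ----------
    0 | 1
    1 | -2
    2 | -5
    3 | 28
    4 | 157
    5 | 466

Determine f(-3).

First differences: -3, -3, 33, 129, 309. Second differences: 0, 36, 96, 180. Third differences: 36, 60, 84. Fourth differences: 24, 24.
Level-4 differences are constant, so f has degree 4.
Fitting a degree-4 polynomial gives f(m) = m^4 - 7m² + 3m + 1.
Then f(-3) = 10.

10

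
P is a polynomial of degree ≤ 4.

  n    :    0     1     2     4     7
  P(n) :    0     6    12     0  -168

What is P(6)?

-84

Write P(n) = an^4 + bn³ + cn² + dn + e; the 5 given values yield a linear system in the 5 coefficients.
Solving, the leading coefficient vanishes, and P(n) = -n³ + 3n² + 4n.
Then P(6) = -84.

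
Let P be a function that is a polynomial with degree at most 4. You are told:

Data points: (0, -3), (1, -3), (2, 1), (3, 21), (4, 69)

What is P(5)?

First differences: 0, 4, 20, 48. Second differences: 4, 16, 28. Third differences: 12, 12.
Level-3 differences are constant, so P has degree 3.
Fitting a degree-3 polynomial gives P(t) = 2t³ - 4t² + 2t - 3.
Then P(5) = 157.

157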